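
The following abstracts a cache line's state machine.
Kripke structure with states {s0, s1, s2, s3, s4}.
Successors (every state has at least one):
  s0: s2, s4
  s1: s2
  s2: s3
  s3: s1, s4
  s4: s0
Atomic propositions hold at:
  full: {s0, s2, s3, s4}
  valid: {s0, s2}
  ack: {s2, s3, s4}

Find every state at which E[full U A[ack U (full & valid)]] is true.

{s0, s2, s3, s4}

Sat(full & valid) = {s0, s2}
A[ack U (full & valid)]: least fixpoint, start Z0 = Sat((full & valid)) = {s0, s2}, add states in Sat(ack) with every successor in Z. Z1 = {s0, s2, s4}; fixed.
Sat(A[ack U (full & valid)]) = {s0, s2, s4}
E[full U A[ack U (full & valid)]]: least fixpoint, start Z0 = Sat(A[ack U (full & valid)]) = {s0, s2, s4}, add states in Sat(full) with some successor in Z. Z1 = {s0, s2, s3, s4}; fixed.
Sat(E[full U A[ack U (full & valid)]]) = {s0, s2, s3, s4}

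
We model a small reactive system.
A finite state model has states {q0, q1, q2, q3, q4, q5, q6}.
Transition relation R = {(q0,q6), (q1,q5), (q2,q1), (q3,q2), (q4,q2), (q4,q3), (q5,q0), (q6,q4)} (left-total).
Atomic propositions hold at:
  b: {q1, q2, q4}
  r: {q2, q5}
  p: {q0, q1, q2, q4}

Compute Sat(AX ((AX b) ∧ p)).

{q3}

Sat(AX b) = {s : every successor in {q1, q2, q4}} = {q2, q3, q6}
Sat((AX b) ∧ p) = {q2}
Sat(AX ((AX b) ∧ p)) = {s : every successor in {q2}} = {q3}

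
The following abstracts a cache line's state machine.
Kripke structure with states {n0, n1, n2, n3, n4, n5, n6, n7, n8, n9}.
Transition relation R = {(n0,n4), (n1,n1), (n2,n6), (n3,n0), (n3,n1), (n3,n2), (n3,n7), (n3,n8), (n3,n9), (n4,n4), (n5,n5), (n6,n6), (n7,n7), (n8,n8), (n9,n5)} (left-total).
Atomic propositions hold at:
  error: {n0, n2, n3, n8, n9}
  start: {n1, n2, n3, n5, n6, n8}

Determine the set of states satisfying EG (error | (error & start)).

{n3, n8}

Sat(error & start) = {n2, n3, n8}
Sat(error | (error & start)) = {n0, n2, n3, n8, n9}
EG (error | (error & start)): greatest fixpoint, start Z0 = {n0, n2, n3, n8, n9}, keep only states in Sat with some successor in Z. Z1 = {n3, n8}; fixed.
Sat(EG (error | (error & start))) = {n3, n8}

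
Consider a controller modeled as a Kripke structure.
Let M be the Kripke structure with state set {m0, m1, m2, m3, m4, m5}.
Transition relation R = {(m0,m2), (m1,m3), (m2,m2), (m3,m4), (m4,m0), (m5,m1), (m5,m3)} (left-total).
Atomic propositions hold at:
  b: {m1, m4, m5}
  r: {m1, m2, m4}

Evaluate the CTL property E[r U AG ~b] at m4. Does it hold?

Sat(~b) = {m0, m2, m3}
AG ~b: greatest fixpoint, start Z0 = {m0, m2, m3}, keep only states in Sat with every successor in Z. Z1 = {m0, m2}; fixed.
Sat(AG ~b) = {m0, m2}
E[r U AG ~b]: least fixpoint, start Z0 = Sat(AG ~b) = {m0, m2}, add states in Sat(r) with some successor in Z. Z1 = {m0, m2, m4}; fixed.
Sat(E[r U AG ~b]) = {m0, m2, m4}
m4 ∈ Sat(E[r U AG ~b]) = {m0, m2, m4}, so the formula holds at m4.

Yes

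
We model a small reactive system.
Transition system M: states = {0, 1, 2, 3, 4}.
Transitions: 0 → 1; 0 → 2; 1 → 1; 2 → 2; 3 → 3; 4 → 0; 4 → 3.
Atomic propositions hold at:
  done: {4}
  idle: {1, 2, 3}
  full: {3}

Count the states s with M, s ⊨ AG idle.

AG idle: greatest fixpoint, start Z0 = {1, 2, 3}, keep only states in Sat with every successor in Z. Already a fixed point.
Sat(AG idle) = {1, 2, 3}
|Sat(AG idle)| = |{1, 2, 3}| = 3.

3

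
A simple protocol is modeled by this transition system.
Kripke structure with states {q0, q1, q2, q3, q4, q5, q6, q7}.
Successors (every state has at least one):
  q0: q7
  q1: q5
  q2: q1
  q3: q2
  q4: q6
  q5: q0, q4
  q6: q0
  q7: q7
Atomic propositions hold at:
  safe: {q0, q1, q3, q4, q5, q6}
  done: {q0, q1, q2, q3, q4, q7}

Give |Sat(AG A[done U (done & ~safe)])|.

2

Sat(~safe) = {q2, q7}
Sat(done & ~safe) = {q2, q7}
A[done U (done & ~safe)]: least fixpoint, start Z0 = Sat((done & ~safe)) = {q2, q7}, add states in Sat(done) with every successor in Z. Z1 = {q0, q2, q3, q7}; fixed.
Sat(A[done U (done & ~safe)]) = {q0, q2, q3, q7}
AG A[done U (done & ~safe)]: greatest fixpoint, start Z0 = {q0, q2, q3, q7}, keep only states in Sat with every successor in Z. Z1 = {q0, q3, q7}; Z2 = {q0, q7}; fixed.
Sat(AG A[done U (done & ~safe)]) = {q0, q7}
|Sat(AG A[done U (done & ~safe)])| = |{q0, q7}| = 2.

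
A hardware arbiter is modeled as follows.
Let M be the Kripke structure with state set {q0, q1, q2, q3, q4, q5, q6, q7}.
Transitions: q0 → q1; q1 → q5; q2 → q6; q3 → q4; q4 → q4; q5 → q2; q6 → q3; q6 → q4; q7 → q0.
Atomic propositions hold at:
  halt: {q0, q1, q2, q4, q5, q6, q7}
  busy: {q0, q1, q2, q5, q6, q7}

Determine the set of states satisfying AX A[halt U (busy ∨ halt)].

Sat(busy ∨ halt) = {q0, q1, q2, q4, q5, q6, q7}
A[halt U (busy ∨ halt)]: least fixpoint, start Z0 = Sat((busy ∨ halt)) = {q0, q1, q2, q4, q5, q6, q7}, add states in Sat(halt) with every successor in Z. Already a fixed point.
Sat(A[halt U (busy ∨ halt)]) = {q0, q1, q2, q4, q5, q6, q7}
Sat(AX A[halt U (busy ∨ halt)]) = {s : every successor in {q0, q1, q2, q4, q5, q6, q7}} = {q0, q1, q2, q3, q4, q5, q7}

{q0, q1, q2, q3, q4, q5, q7}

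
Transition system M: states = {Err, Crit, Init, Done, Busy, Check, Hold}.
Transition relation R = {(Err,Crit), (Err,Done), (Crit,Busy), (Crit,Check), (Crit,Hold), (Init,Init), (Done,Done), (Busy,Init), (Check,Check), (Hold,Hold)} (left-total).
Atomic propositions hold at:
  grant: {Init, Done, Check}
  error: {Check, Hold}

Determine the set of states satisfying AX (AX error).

{Check, Hold}

Sat(AX error) = {s : every successor in {Check, Hold}} = {Check, Hold}
Sat(AX (AX error)) = {s : every successor in {Check, Hold}} = {Check, Hold}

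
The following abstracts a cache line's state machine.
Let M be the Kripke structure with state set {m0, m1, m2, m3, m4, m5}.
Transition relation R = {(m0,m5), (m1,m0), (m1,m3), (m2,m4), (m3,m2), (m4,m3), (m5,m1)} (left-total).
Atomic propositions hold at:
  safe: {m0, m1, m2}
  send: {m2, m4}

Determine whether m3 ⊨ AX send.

Yes

Sat(AX send) = {s : every successor in {m2, m4}} = {m2, m3}
m3 ∈ Sat(AX send) = {m2, m3}, so the formula holds at m3.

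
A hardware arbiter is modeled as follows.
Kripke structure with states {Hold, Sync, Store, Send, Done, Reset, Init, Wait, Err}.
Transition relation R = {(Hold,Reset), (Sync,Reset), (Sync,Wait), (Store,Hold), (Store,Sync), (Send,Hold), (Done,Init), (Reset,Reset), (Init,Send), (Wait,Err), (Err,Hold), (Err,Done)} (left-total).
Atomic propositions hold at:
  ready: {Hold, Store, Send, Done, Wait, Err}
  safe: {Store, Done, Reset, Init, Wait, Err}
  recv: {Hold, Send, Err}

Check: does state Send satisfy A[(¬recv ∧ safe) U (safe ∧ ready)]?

Sat(¬recv) = {Sync, Store, Done, Reset, Init, Wait}
Sat(¬recv ∧ safe) = {Store, Done, Reset, Init, Wait}
Sat(safe ∧ ready) = {Store, Done, Wait, Err}
A[(¬recv ∧ safe) U (safe ∧ ready)]: least fixpoint, start Z0 = Sat((safe ∧ ready)) = {Store, Done, Wait, Err}, add states in Sat(¬recv ∧ safe) with every successor in Z. Already a fixed point.
Sat(A[(¬recv ∧ safe) U (safe ∧ ready)]) = {Store, Done, Wait, Err}
Send ∉ Sat(A[(¬recv ∧ safe) U (safe ∧ ready)]) = {Store, Done, Wait, Err}, so the formula does not hold at Send.

No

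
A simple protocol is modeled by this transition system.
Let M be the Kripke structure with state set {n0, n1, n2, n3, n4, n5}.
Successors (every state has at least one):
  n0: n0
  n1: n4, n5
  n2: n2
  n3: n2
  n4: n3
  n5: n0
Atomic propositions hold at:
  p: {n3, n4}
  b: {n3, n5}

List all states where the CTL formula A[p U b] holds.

{n3, n4, n5}

A[p U b]: least fixpoint, start Z0 = Sat(b) = {n3, n5}, add states in Sat(p) with every successor in Z. Z1 = {n3, n4, n5}; fixed.
Sat(A[p U b]) = {n3, n4, n5}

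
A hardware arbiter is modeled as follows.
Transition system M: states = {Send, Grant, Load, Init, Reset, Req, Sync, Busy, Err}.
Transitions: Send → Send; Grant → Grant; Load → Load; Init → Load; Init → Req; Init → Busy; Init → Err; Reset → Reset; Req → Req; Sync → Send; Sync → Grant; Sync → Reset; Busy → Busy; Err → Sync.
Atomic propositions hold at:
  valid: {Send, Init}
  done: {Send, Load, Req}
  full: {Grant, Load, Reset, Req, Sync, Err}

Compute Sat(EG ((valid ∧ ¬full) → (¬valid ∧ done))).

Sat(¬full) = {Send, Init, Busy}
Sat(valid ∧ ¬full) = {Send, Init}
Sat(¬valid) = {Grant, Load, Reset, Req, Sync, Busy, Err}
Sat(¬valid ∧ done) = {Load, Req}
Sat((valid ∧ ¬full) → (¬valid ∧ done)) = {Grant, Load, Reset, Req, Sync, Busy, Err}
EG ((valid ∧ ¬full) → (¬valid ∧ done)): greatest fixpoint, start Z0 = {Grant, Load, Reset, Req, Sync, Busy, Err}, keep only states in Sat with some successor in Z. Already a fixed point.
Sat(EG ((valid ∧ ¬full) → (¬valid ∧ done))) = {Grant, Load, Reset, Req, Sync, Busy, Err}

{Grant, Load, Reset, Req, Sync, Busy, Err}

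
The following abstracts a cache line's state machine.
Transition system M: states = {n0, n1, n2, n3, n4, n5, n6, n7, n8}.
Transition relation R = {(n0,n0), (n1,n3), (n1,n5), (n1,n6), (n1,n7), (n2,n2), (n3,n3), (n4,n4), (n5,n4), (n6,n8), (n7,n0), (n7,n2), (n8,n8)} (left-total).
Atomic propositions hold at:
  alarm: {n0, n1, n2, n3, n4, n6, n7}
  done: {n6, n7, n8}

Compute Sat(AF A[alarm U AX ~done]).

{n0, n2, n3, n4, n5, n7}

Sat(~done) = {n0, n1, n2, n3, n4, n5}
Sat(AX ~done) = {s : every successor in {n0, n1, n2, n3, n4, n5}} = {n0, n2, n3, n4, n5, n7}
A[alarm U AX ~done]: least fixpoint, start Z0 = Sat(AX ~done) = {n0, n2, n3, n4, n5, n7}, add states in Sat(alarm) with every successor in Z. Already a fixed point.
Sat(A[alarm U AX ~done]) = {n0, n2, n3, n4, n5, n7}
AF A[alarm U AX ~done]: least fixpoint, start Z0 = {n0, n2, n3, n4, n5, n7}, add states with every successor in Z. Already a fixed point.
Sat(AF A[alarm U AX ~done]) = {n0, n2, n3, n4, n5, n7}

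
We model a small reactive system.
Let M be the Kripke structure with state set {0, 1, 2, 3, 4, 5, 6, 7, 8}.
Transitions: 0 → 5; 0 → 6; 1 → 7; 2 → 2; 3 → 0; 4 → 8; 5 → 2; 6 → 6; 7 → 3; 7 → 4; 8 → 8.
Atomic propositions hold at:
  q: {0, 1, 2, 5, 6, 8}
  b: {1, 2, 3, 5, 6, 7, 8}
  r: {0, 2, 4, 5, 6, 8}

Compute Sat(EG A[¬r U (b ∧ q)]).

Sat(¬r) = {1, 3, 7}
Sat(b ∧ q) = {1, 2, 5, 6, 8}
A[¬r U (b ∧ q)]: least fixpoint, start Z0 = Sat((b ∧ q)) = {1, 2, 5, 6, 8}, add states in Sat(¬r) with every successor in Z. Already a fixed point.
Sat(A[¬r U (b ∧ q)]) = {1, 2, 5, 6, 8}
EG A[¬r U (b ∧ q)]: greatest fixpoint, start Z0 = {1, 2, 5, 6, 8}, keep only states in Sat with some successor in Z. Z1 = {2, 5, 6, 8}; fixed.
Sat(EG A[¬r U (b ∧ q)]) = {2, 5, 6, 8}

{2, 5, 6, 8}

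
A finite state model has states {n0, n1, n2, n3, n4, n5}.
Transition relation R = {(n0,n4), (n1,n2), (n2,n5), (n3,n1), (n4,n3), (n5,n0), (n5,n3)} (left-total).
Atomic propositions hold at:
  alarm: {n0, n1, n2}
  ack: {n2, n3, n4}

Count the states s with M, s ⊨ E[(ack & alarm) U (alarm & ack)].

Sat(ack & alarm) = {n2}
Sat(alarm & ack) = {n2}
E[(ack & alarm) U (alarm & ack)]: least fixpoint, start Z0 = Sat((alarm & ack)) = {n2}, add states in Sat(ack & alarm) with some successor in Z. Already a fixed point.
Sat(E[(ack & alarm) U (alarm & ack)]) = {n2}
|Sat(E[(ack & alarm) U (alarm & ack)])| = |{n2}| = 1.

1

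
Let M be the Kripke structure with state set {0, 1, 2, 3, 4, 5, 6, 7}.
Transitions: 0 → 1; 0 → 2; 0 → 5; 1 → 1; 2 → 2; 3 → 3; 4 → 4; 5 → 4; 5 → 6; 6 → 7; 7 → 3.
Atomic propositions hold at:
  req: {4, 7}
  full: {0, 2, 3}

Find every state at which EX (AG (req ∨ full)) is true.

Sat(req ∨ full) = {0, 2, 3, 4, 7}
AG (req ∨ full): greatest fixpoint, start Z0 = {0, 2, 3, 4, 7}, keep only states in Sat with every successor in Z. Z1 = {2, 3, 4, 7}; fixed.
Sat(AG (req ∨ full)) = {2, 3, 4, 7}
Sat(EX (AG (req ∨ full))) = {s : some successor in {2, 3, 4, 7}} = {0, 2, 3, 4, 5, 6, 7}

{0, 2, 3, 4, 5, 6, 7}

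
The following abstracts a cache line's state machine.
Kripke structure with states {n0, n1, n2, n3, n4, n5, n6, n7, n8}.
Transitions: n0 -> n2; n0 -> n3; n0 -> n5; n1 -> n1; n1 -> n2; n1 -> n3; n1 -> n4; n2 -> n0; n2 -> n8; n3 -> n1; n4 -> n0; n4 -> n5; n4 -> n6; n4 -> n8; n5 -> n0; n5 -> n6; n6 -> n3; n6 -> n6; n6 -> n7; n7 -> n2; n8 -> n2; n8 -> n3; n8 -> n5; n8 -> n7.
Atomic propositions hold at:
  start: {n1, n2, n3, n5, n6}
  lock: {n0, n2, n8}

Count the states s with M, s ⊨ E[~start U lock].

Sat(~start) = {n0, n4, n7, n8}
E[~start U lock]: least fixpoint, start Z0 = Sat(lock) = {n0, n2, n8}, add states in Sat(~start) with some successor in Z. Z1 = {n0, n2, n4, n7, n8}; fixed.
Sat(E[~start U lock]) = {n0, n2, n4, n7, n8}
|Sat(E[~start U lock])| = |{n0, n2, n4, n7, n8}| = 5.

5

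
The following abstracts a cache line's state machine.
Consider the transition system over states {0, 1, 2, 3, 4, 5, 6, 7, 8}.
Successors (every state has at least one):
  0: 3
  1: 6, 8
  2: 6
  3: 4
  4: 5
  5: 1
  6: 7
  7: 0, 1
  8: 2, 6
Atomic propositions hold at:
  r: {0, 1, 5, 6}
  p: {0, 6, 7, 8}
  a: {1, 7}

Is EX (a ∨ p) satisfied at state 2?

Sat(a ∨ p) = {0, 1, 6, 7, 8}
Sat(EX (a ∨ p)) = {s : some successor in {0, 1, 6, 7, 8}} = {1, 2, 5, 6, 7, 8}
2 ∈ Sat(EX (a ∨ p)) = {1, 2, 5, 6, 7, 8}, so the formula holds at 2.

Yes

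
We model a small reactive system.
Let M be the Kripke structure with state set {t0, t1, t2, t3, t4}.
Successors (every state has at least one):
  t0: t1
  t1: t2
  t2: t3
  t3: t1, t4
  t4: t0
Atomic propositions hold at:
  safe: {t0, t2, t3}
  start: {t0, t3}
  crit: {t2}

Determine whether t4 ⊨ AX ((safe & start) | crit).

Sat(safe & start) = {t0, t3}
Sat((safe & start) | crit) = {t0, t2, t3}
Sat(AX ((safe & start) | crit)) = {s : every successor in {t0, t2, t3}} = {t1, t2, t4}
t4 ∈ Sat(AX ((safe & start) | crit)) = {t1, t2, t4}, so the formula holds at t4.

Yes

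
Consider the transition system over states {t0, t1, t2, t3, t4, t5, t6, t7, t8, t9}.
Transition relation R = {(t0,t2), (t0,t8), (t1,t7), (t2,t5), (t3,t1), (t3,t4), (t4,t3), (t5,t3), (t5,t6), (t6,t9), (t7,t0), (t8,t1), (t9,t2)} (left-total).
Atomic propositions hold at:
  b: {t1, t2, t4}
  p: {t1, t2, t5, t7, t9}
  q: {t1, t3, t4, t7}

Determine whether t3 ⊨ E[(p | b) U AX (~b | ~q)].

Sat(p | b) = {t1, t2, t4, t5, t7, t9}
Sat(~b) = {t0, t3, t5, t6, t7, t8, t9}
Sat(~q) = {t0, t2, t5, t6, t8, t9}
Sat(~b | ~q) = {t0, t2, t3, t5, t6, t7, t8, t9}
Sat(AX (~b | ~q)) = {s : every successor in {t0, t2, t3, t5, t6, t7, t8, t9}} = {t0, t1, t2, t4, t5, t6, t7, t9}
E[(p | b) U AX (~b | ~q)]: least fixpoint, start Z0 = Sat(AX (~b | ~q)) = {t0, t1, t2, t4, t5, t6, t7, t9}, add states in Sat(p | b) with some successor in Z. Already a fixed point.
Sat(E[(p | b) U AX (~b | ~q)]) = {t0, t1, t2, t4, t5, t6, t7, t9}
t3 ∉ Sat(E[(p | b) U AX (~b | ~q)]) = {t0, t1, t2, t4, t5, t6, t7, t9}, so the formula does not hold at t3.

No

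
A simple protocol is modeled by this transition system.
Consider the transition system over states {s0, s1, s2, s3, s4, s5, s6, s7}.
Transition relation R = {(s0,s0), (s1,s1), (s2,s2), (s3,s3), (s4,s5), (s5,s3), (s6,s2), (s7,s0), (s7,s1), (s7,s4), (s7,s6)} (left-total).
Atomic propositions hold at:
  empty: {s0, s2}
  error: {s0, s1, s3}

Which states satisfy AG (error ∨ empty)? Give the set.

{s0, s1, s2, s3}

Sat(error ∨ empty) = {s0, s1, s2, s3}
AG (error ∨ empty): greatest fixpoint, start Z0 = {s0, s1, s2, s3}, keep only states in Sat with every successor in Z. Already a fixed point.
Sat(AG (error ∨ empty)) = {s0, s1, s2, s3}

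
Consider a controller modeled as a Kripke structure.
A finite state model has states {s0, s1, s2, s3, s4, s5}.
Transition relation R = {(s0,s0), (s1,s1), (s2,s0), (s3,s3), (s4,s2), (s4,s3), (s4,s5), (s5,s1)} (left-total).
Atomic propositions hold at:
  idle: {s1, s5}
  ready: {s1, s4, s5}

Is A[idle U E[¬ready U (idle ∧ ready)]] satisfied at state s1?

Yes

Sat(¬ready) = {s0, s2, s3}
Sat(idle ∧ ready) = {s1, s5}
E[¬ready U (idle ∧ ready)]: least fixpoint, start Z0 = Sat((idle ∧ ready)) = {s1, s5}, add states in Sat(¬ready) with some successor in Z. Already a fixed point.
Sat(E[¬ready U (idle ∧ ready)]) = {s1, s5}
A[idle U E[¬ready U (idle ∧ ready)]]: least fixpoint, start Z0 = Sat(E[¬ready U (idle ∧ ready)]) = {s1, s5}, add states in Sat(idle) with every successor in Z. Already a fixed point.
Sat(A[idle U E[¬ready U (idle ∧ ready)]]) = {s1, s5}
s1 ∈ Sat(A[idle U E[¬ready U (idle ∧ ready)]]) = {s1, s5}, so the formula holds at s1.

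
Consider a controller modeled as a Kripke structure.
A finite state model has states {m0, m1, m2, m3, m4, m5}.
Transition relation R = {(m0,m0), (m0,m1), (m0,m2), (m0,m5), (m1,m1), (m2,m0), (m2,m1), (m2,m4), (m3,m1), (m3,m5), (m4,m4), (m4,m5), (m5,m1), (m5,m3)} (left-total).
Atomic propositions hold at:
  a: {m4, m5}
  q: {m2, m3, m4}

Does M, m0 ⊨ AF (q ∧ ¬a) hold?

Sat(¬a) = {m0, m1, m2, m3}
Sat(q ∧ ¬a) = {m2, m3}
AF (q ∧ ¬a): least fixpoint, start Z0 = {m2, m3}, add states with every successor in Z. Already a fixed point.
Sat(AF (q ∧ ¬a)) = {m2, m3}
m0 ∉ Sat(AF (q ∧ ¬a)) = {m2, m3}, so the formula does not hold at m0.

No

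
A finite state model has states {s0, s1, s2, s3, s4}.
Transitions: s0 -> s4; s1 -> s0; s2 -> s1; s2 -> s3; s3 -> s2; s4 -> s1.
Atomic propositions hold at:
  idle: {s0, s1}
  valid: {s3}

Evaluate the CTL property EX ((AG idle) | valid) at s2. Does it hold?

Yes

AG idle: greatest fixpoint, start Z0 = {s0, s1}, keep only states in Sat with every successor in Z. Z1 = {s1}; Z2 = ∅; fixed.
Sat(AG idle) = ∅
Sat((AG idle) | valid) = {s3}
Sat(EX ((AG idle) | valid)) = {s : some successor in {s3}} = {s2}
s2 ∈ Sat(EX ((AG idle) | valid)) = {s2}, so the formula holds at s2.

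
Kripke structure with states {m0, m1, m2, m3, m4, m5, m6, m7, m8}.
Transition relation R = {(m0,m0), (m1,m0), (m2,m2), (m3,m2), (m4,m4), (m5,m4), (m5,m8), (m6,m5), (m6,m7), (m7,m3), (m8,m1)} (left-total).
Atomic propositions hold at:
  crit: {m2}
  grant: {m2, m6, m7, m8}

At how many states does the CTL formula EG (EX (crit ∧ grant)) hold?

2

Sat(crit ∧ grant) = {m2}
Sat(EX (crit ∧ grant)) = {s : some successor in {m2}} = {m2, m3}
EG (EX (crit ∧ grant)): greatest fixpoint, start Z0 = {m2, m3}, keep only states in Sat with some successor in Z. Already a fixed point.
Sat(EG (EX (crit ∧ grant))) = {m2, m3}
|Sat(EG (EX (crit ∧ grant)))| = |{m2, m3}| = 2.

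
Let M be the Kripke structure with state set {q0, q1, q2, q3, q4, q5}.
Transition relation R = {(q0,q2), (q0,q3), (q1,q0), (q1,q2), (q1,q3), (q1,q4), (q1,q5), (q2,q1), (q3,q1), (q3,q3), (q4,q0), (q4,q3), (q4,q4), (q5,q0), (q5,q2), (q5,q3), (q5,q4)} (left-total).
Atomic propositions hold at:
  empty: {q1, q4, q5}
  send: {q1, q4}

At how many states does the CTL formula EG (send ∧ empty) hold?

2

Sat(send ∧ empty) = {q1, q4}
EG (send ∧ empty): greatest fixpoint, start Z0 = {q1, q4}, keep only states in Sat with some successor in Z. Already a fixed point.
Sat(EG (send ∧ empty)) = {q1, q4}
|Sat(EG (send ∧ empty))| = |{q1, q4}| = 2.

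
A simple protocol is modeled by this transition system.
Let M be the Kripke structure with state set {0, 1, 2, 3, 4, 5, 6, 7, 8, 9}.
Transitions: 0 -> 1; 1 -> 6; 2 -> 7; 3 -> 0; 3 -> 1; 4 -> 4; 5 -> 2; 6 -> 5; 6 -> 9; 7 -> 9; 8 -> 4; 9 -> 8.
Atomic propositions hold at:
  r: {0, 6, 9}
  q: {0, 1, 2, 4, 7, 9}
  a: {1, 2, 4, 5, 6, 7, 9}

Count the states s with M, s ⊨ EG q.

EG q: greatest fixpoint, start Z0 = {0, 1, 2, 4, 7, 9}, keep only states in Sat with some successor in Z. Z1 = {0, 2, 4, 7}; Z2 = {2, 4}; Z3 = {4}; fixed.
Sat(EG q) = {4}
|Sat(EG q)| = |{4}| = 1.

1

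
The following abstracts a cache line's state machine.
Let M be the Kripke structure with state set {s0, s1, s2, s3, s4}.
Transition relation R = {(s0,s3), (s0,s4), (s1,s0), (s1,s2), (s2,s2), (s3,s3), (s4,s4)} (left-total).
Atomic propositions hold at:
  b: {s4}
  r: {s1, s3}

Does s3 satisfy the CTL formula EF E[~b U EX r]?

Yes

Sat(~b) = {s0, s1, s2, s3}
Sat(EX r) = {s : some successor in {s1, s3}} = {s0, s3}
E[~b U EX r]: least fixpoint, start Z0 = Sat(EX r) = {s0, s3}, add states in Sat(~b) with some successor in Z. Z1 = {s0, s1, s3}; fixed.
Sat(E[~b U EX r]) = {s0, s1, s3}
EF E[~b U EX r]: least fixpoint, start Z0 = {s0, s1, s3}, add states with some successor in Z. Already a fixed point.
Sat(EF E[~b U EX r]) = {s0, s1, s3}
s3 ∈ Sat(EF E[~b U EX r]) = {s0, s1, s3}, so the formula holds at s3.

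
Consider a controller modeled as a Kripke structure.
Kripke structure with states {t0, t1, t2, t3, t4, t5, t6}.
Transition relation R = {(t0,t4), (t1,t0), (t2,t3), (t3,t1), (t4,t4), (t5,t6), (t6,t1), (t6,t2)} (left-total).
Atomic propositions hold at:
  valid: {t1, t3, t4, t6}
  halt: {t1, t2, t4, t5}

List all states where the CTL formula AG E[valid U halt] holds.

E[valid U halt]: least fixpoint, start Z0 = Sat(halt) = {t1, t2, t4, t5}, add states in Sat(valid) with some successor in Z. Z1 = {t1, t2, t3, t4, t5, t6}; fixed.
Sat(E[valid U halt]) = {t1, t2, t3, t4, t5, t6}
AG E[valid U halt]: greatest fixpoint, start Z0 = {t1, t2, t3, t4, t5, t6}, keep only states in Sat with every successor in Z. Z1 = {t2, t3, t4, t5, t6}; Z2 = {t2, t4, t5}; Z3 = {t4}; fixed.
Sat(AG E[valid U halt]) = {t4}

{t4}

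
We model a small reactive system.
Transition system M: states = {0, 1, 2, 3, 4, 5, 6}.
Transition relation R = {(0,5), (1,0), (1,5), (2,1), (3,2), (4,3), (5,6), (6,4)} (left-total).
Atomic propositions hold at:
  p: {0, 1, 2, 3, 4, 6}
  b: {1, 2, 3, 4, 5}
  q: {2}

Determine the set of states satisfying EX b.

{0, 1, 2, 3, 4, 6}

Sat(EX b) = {s : some successor in {1, 2, 3, 4, 5}} = {0, 1, 2, 3, 4, 6}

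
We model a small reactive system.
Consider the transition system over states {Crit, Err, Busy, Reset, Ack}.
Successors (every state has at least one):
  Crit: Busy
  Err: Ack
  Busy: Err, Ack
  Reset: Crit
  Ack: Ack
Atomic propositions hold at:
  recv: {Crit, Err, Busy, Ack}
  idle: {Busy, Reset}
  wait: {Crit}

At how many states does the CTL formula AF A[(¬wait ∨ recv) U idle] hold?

Sat(¬wait) = {Err, Busy, Reset, Ack}
Sat(¬wait ∨ recv) = {Crit, Err, Busy, Reset, Ack}
A[(¬wait ∨ recv) U idle]: least fixpoint, start Z0 = Sat(idle) = {Busy, Reset}, add states in Sat(¬wait ∨ recv) with every successor in Z. Z1 = {Crit, Busy, Reset}; fixed.
Sat(A[(¬wait ∨ recv) U idle]) = {Crit, Busy, Reset}
AF A[(¬wait ∨ recv) U idle]: least fixpoint, start Z0 = {Crit, Busy, Reset}, add states with every successor in Z. Already a fixed point.
Sat(AF A[(¬wait ∨ recv) U idle]) = {Crit, Busy, Reset}
|Sat(AF A[(¬wait ∨ recv) U idle])| = |{Crit, Busy, Reset}| = 3.

3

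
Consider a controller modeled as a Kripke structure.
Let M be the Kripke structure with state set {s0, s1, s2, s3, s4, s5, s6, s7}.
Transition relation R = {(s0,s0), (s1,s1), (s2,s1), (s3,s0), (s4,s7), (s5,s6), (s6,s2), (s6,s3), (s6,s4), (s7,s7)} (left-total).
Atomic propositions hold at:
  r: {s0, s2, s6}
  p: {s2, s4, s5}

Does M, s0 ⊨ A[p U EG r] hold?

EG r: greatest fixpoint, start Z0 = {s0, s2, s6}, keep only states in Sat with some successor in Z. Z1 = {s0, s6}; Z2 = {s0}; fixed.
Sat(EG r) = {s0}
A[p U EG r]: least fixpoint, start Z0 = Sat(EG r) = {s0}, add states in Sat(p) with every successor in Z. Already a fixed point.
Sat(A[p U EG r]) = {s0}
s0 ∈ Sat(A[p U EG r]) = {s0}, so the formula holds at s0.

Yes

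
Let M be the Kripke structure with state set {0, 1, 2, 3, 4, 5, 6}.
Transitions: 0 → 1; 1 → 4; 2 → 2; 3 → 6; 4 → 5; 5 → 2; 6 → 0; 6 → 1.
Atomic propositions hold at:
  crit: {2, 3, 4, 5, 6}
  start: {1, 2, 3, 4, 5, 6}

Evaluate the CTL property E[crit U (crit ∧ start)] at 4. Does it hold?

Yes

Sat(crit ∧ start) = {2, 3, 4, 5, 6}
E[crit U (crit ∧ start)]: least fixpoint, start Z0 = Sat((crit ∧ start)) = {2, 3, 4, 5, 6}, add states in Sat(crit) with some successor in Z. Already a fixed point.
Sat(E[crit U (crit ∧ start)]) = {2, 3, 4, 5, 6}
4 ∈ Sat(E[crit U (crit ∧ start)]) = {2, 3, 4, 5, 6}, so the formula holds at 4.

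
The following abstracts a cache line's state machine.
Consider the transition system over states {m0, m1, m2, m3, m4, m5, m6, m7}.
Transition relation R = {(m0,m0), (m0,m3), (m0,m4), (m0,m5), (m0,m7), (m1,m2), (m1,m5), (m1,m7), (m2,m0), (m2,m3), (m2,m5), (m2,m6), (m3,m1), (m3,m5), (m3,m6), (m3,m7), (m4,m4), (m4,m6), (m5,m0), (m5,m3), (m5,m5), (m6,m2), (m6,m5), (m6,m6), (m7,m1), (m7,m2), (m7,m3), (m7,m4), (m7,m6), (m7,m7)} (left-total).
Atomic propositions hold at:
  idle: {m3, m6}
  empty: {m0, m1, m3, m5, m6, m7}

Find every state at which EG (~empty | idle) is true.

{m2, m3, m4, m6}

Sat(~empty) = {m2, m4}
Sat(~empty | idle) = {m2, m3, m4, m6}
EG (~empty | idle): greatest fixpoint, start Z0 = {m2, m3, m4, m6}, keep only states in Sat with some successor in Z. Already a fixed point.
Sat(EG (~empty | idle)) = {m2, m3, m4, m6}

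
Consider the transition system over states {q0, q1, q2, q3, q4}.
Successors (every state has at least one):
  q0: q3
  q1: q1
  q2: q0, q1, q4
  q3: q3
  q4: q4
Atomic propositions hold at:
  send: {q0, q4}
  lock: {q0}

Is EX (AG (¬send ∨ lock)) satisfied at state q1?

Yes

Sat(¬send) = {q1, q2, q3}
Sat(¬send ∨ lock) = {q0, q1, q2, q3}
AG (¬send ∨ lock): greatest fixpoint, start Z0 = {q0, q1, q2, q3}, keep only states in Sat with every successor in Z. Z1 = {q0, q1, q3}; fixed.
Sat(AG (¬send ∨ lock)) = {q0, q1, q3}
Sat(EX (AG (¬send ∨ lock))) = {s : some successor in {q0, q1, q3}} = {q0, q1, q2, q3}
q1 ∈ Sat(EX (AG (¬send ∨ lock))) = {q0, q1, q2, q3}, so the formula holds at q1.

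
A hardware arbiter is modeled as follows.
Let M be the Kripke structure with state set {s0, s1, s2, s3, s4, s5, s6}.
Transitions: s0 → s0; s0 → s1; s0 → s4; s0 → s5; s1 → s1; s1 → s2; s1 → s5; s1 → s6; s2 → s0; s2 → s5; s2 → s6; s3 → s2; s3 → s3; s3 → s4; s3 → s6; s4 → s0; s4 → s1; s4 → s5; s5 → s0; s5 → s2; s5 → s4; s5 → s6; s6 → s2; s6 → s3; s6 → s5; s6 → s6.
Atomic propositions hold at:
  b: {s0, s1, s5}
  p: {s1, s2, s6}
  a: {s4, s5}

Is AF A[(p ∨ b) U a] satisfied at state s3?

No

Sat(p ∨ b) = {s0, s1, s2, s5, s6}
A[(p ∨ b) U a]: least fixpoint, start Z0 = Sat(a) = {s4, s5}, add states in Sat(p ∨ b) with every successor in Z. Already a fixed point.
Sat(A[(p ∨ b) U a]) = {s4, s5}
AF A[(p ∨ b) U a]: least fixpoint, start Z0 = {s4, s5}, add states with every successor in Z. Already a fixed point.
Sat(AF A[(p ∨ b) U a]) = {s4, s5}
s3 ∉ Sat(AF A[(p ∨ b) U a]) = {s4, s5}, so the formula does not hold at s3.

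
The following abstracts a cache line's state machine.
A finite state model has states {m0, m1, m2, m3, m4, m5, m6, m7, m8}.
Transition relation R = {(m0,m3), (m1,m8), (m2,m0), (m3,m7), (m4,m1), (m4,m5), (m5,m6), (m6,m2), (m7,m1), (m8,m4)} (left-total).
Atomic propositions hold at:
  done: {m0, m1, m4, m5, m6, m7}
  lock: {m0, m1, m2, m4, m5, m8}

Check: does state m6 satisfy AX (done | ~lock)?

Sat(~lock) = {m3, m6, m7}
Sat(done | ~lock) = {m0, m1, m3, m4, m5, m6, m7}
Sat(AX (done | ~lock)) = {s : every successor in {m0, m1, m3, m4, m5, m6, m7}} = {m0, m2, m3, m4, m5, m7, m8}
m6 ∉ Sat(AX (done | ~lock)) = {m0, m2, m3, m4, m5, m7, m8}, so the formula does not hold at m6.

No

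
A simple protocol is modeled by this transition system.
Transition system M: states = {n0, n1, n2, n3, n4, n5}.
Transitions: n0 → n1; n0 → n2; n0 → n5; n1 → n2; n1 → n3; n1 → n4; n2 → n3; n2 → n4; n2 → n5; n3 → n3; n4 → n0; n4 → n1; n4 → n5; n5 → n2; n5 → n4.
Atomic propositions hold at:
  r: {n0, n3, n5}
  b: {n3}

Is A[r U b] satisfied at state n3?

Yes

A[r U b]: least fixpoint, start Z0 = Sat(b) = {n3}, add states in Sat(r) with every successor in Z. Already a fixed point.
Sat(A[r U b]) = {n3}
n3 ∈ Sat(A[r U b]) = {n3}, so the formula holds at n3.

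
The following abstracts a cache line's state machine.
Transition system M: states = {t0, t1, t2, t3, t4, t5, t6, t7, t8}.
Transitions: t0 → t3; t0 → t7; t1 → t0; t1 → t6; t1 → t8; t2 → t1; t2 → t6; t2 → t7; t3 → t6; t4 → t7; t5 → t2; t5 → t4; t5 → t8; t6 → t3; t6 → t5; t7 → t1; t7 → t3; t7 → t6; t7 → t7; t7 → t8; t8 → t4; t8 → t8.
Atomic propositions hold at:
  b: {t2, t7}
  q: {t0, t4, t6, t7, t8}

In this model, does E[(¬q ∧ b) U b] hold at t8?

No

Sat(¬q) = {t1, t2, t3, t5}
Sat(¬q ∧ b) = {t2}
E[(¬q ∧ b) U b]: least fixpoint, start Z0 = Sat(b) = {t2, t7}, add states in Sat(¬q ∧ b) with some successor in Z. Already a fixed point.
Sat(E[(¬q ∧ b) U b]) = {t2, t7}
t8 ∉ Sat(E[(¬q ∧ b) U b]) = {t2, t7}, so the formula does not hold at t8.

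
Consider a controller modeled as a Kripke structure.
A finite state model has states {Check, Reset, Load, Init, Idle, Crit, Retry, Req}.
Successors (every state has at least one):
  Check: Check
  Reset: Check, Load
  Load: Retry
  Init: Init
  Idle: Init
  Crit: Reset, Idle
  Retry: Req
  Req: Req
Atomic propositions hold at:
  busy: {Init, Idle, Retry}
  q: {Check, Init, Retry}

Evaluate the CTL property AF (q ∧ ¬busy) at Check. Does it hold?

Yes

Sat(¬busy) = {Check, Reset, Load, Crit, Req}
Sat(q ∧ ¬busy) = {Check}
AF (q ∧ ¬busy): least fixpoint, start Z0 = {Check}, add states with every successor in Z. Already a fixed point.
Sat(AF (q ∧ ¬busy)) = {Check}
Check ∈ Sat(AF (q ∧ ¬busy)) = {Check}, so the formula holds at Check.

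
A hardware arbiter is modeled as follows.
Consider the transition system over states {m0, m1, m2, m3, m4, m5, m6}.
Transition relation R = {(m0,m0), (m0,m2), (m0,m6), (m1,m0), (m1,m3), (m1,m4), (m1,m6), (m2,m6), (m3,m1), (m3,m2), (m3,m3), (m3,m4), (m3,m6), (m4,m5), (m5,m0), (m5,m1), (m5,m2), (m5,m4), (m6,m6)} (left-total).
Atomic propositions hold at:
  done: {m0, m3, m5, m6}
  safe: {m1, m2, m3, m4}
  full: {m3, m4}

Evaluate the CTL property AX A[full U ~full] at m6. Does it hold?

Yes

Sat(~full) = {m0, m1, m2, m5, m6}
A[full U ~full]: least fixpoint, start Z0 = Sat(~full) = {m0, m1, m2, m5, m6}, add states in Sat(full) with every successor in Z. Z1 = {m0, m1, m2, m4, m5, m6}; fixed.
Sat(A[full U ~full]) = {m0, m1, m2, m4, m5, m6}
Sat(AX A[full U ~full]) = {s : every successor in {m0, m1, m2, m4, m5, m6}} = {m0, m2, m4, m5, m6}
m6 ∈ Sat(AX A[full U ~full]) = {m0, m2, m4, m5, m6}, so the formula holds at m6.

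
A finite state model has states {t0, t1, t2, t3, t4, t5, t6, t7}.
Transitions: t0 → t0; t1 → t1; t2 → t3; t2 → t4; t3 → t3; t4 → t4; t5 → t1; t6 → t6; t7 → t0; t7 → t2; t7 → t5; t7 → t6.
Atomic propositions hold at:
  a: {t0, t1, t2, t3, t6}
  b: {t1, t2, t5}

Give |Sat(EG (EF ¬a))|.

Sat(¬a) = {t4, t5, t7}
EF ¬a: least fixpoint, start Z0 = {t4, t5, t7}, add states with some successor in Z. Z1 = {t2, t4, t5, t7}; fixed.
Sat(EF ¬a) = {t2, t4, t5, t7}
EG (EF ¬a): greatest fixpoint, start Z0 = {t2, t4, t5, t7}, keep only states in Sat with some successor in Z. Z1 = {t2, t4, t7}; fixed.
Sat(EG (EF ¬a)) = {t2, t4, t7}
|Sat(EG (EF ¬a))| = |{t2, t4, t7}| = 3.

3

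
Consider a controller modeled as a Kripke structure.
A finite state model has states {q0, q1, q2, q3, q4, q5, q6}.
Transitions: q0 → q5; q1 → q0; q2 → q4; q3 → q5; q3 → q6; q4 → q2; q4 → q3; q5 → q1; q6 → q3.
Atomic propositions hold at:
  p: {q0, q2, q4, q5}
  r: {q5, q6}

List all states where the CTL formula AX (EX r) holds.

{q1, q6}

Sat(EX r) = {s : some successor in {q5, q6}} = {q0, q3}
Sat(AX (EX r)) = {s : every successor in {q0, q3}} = {q1, q6}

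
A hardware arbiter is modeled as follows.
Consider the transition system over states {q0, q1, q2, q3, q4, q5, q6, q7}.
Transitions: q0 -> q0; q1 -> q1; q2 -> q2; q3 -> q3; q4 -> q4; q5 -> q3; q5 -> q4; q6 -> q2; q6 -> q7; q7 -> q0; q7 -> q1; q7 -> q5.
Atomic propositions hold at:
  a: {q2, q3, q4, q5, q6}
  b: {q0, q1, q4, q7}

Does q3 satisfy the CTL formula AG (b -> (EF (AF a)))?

AF a: least fixpoint, start Z0 = {q2, q3, q4, q5, q6}, add states with every successor in Z. Already a fixed point.
Sat(AF a) = {q2, q3, q4, q5, q6}
EF (AF a): least fixpoint, start Z0 = {q2, q3, q4, q5, q6}, add states with some successor in Z. Z1 = {q2, q3, q4, q5, q6, q7}; fixed.
Sat(EF (AF a)) = {q2, q3, q4, q5, q6, q7}
Sat(b -> (EF (AF a))) = {q2, q3, q4, q5, q6, q7}
AG (b -> (EF (AF a))): greatest fixpoint, start Z0 = {q2, q3, q4, q5, q6, q7}, keep only states in Sat with every successor in Z. Z1 = {q2, q3, q4, q5, q6}; Z2 = {q2, q3, q4, q5}; fixed.
Sat(AG (b -> (EF (AF a)))) = {q2, q3, q4, q5}
q3 ∈ Sat(AG (b -> (EF (AF a)))) = {q2, q3, q4, q5}, so the formula holds at q3.

Yes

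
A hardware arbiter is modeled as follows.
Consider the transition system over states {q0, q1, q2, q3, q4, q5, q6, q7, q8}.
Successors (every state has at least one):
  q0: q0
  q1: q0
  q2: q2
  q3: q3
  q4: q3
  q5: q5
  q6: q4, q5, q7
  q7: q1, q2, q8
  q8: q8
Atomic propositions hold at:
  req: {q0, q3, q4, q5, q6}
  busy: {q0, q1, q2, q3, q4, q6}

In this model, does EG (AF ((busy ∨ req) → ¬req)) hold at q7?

Sat(busy ∨ req) = {q0, q1, q2, q3, q4, q5, q6}
Sat(¬req) = {q1, q2, q7, q8}
Sat((busy ∨ req) → ¬req) = {q1, q2, q7, q8}
AF ((busy ∨ req) → ¬req): least fixpoint, start Z0 = {q1, q2, q7, q8}, add states with every successor in Z. Already a fixed point.
Sat(AF ((busy ∨ req) → ¬req)) = {q1, q2, q7, q8}
EG (AF ((busy ∨ req) → ¬req)): greatest fixpoint, start Z0 = {q1, q2, q7, q8}, keep only states in Sat with some successor in Z. Z1 = {q2, q7, q8}; fixed.
Sat(EG (AF ((busy ∨ req) → ¬req))) = {q2, q7, q8}
q7 ∈ Sat(EG (AF ((busy ∨ req) → ¬req))) = {q2, q7, q8}, so the formula holds at q7.

Yes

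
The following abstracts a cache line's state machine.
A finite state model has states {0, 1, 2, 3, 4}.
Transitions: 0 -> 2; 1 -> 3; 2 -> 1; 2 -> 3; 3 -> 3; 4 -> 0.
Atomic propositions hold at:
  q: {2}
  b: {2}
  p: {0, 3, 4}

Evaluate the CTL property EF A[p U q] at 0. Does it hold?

A[p U q]: least fixpoint, start Z0 = Sat(q) = {2}, add states in Sat(p) with every successor in Z. Z1 = {0, 2}; Z2 = {0, 2, 4}; fixed.
Sat(A[p U q]) = {0, 2, 4}
EF A[p U q]: least fixpoint, start Z0 = {0, 2, 4}, add states with some successor in Z. Already a fixed point.
Sat(EF A[p U q]) = {0, 2, 4}
0 ∈ Sat(EF A[p U q]) = {0, 2, 4}, so the formula holds at 0.

Yes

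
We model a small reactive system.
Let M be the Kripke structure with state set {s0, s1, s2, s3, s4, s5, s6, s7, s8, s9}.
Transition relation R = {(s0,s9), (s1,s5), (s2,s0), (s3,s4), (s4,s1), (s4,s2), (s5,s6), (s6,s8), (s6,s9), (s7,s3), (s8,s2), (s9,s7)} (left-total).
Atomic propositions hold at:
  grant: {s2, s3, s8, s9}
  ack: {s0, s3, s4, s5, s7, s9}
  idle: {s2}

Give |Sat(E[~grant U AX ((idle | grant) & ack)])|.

2

Sat(~grant) = {s0, s1, s4, s5, s6, s7}
Sat(idle | grant) = {s2, s3, s8, s9}
Sat((idle | grant) & ack) = {s3, s9}
Sat(AX ((idle | grant) & ack)) = {s : every successor in {s3, s9}} = {s0, s7}
E[~grant U AX ((idle | grant) & ack)]: least fixpoint, start Z0 = Sat(AX ((idle | grant) & ack)) = {s0, s7}, add states in Sat(~grant) with some successor in Z. Already a fixed point.
Sat(E[~grant U AX ((idle | grant) & ack)]) = {s0, s7}
|Sat(E[~grant U AX ((idle | grant) & ack)])| = |{s0, s7}| = 2.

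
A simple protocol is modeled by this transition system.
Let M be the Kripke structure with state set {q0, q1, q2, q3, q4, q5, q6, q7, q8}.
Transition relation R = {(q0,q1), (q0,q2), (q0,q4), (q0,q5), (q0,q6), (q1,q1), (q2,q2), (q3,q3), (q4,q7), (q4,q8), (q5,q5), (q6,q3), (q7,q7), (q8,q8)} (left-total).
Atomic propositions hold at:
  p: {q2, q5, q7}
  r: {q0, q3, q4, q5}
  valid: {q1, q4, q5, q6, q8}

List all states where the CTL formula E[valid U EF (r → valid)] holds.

{q0, q1, q2, q4, q5, q6, q7, q8}

Sat(r → valid) = {q1, q2, q4, q5, q6, q7, q8}
EF (r → valid): least fixpoint, start Z0 = {q1, q2, q4, q5, q6, q7, q8}, add states with some successor in Z. Z1 = {q0, q1, q2, q4, q5, q6, q7, q8}; fixed.
Sat(EF (r → valid)) = {q0, q1, q2, q4, q5, q6, q7, q8}
E[valid U EF (r → valid)]: least fixpoint, start Z0 = Sat(EF (r → valid)) = {q0, q1, q2, q4, q5, q6, q7, q8}, add states in Sat(valid) with some successor in Z. Already a fixed point.
Sat(E[valid U EF (r → valid)]) = {q0, q1, q2, q4, q5, q6, q7, q8}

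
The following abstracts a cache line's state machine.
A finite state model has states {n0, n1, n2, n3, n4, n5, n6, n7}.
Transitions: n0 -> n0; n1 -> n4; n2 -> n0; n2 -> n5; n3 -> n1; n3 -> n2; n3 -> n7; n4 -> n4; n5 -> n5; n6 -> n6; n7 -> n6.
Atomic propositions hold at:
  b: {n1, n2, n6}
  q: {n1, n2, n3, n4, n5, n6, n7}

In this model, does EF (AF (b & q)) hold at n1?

Sat(b & q) = {n1, n2, n6}
AF (b & q): least fixpoint, start Z0 = {n1, n2, n6}, add states with every successor in Z. Z1 = {n1, n2, n6, n7}; Z2 = {n1, n2, n3, n6, n7}; fixed.
Sat(AF (b & q)) = {n1, n2, n3, n6, n7}
EF (AF (b & q)): least fixpoint, start Z0 = {n1, n2, n3, n6, n7}, add states with some successor in Z. Already a fixed point.
Sat(EF (AF (b & q))) = {n1, n2, n3, n6, n7}
n1 ∈ Sat(EF (AF (b & q))) = {n1, n2, n3, n6, n7}, so the formula holds at n1.

Yes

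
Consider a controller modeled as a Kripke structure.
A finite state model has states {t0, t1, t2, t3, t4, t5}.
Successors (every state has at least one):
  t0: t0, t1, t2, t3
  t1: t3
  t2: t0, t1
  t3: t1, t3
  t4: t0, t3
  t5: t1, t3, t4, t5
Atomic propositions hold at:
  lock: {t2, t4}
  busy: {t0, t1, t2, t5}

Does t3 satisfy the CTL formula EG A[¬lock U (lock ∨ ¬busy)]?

Sat(¬lock) = {t0, t1, t3, t5}
Sat(¬busy) = {t3, t4}
Sat(lock ∨ ¬busy) = {t2, t3, t4}
A[¬lock U (lock ∨ ¬busy)]: least fixpoint, start Z0 = Sat((lock ∨ ¬busy)) = {t2, t3, t4}, add states in Sat(¬lock) with every successor in Z. Z1 = {t1, t2, t3, t4}; fixed.
Sat(A[¬lock U (lock ∨ ¬busy)]) = {t1, t2, t3, t4}
EG A[¬lock U (lock ∨ ¬busy)]: greatest fixpoint, start Z0 = {t1, t2, t3, t4}, keep only states in Sat with some successor in Z. Already a fixed point.
Sat(EG A[¬lock U (lock ∨ ¬busy)]) = {t1, t2, t3, t4}
t3 ∈ Sat(EG A[¬lock U (lock ∨ ¬busy)]) = {t1, t2, t3, t4}, so the formula holds at t3.

Yes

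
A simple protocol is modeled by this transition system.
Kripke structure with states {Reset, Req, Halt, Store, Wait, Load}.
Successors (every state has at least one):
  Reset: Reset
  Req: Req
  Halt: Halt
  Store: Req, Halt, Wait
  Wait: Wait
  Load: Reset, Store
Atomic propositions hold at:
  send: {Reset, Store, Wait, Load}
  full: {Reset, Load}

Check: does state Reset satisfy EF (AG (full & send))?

Yes

Sat(full & send) = {Reset, Load}
AG (full & send): greatest fixpoint, start Z0 = {Reset, Load}, keep only states in Sat with every successor in Z. Z1 = {Reset}; fixed.
Sat(AG (full & send)) = {Reset}
EF (AG (full & send)): least fixpoint, start Z0 = {Reset}, add states with some successor in Z. Z1 = {Reset, Load}; fixed.
Sat(EF (AG (full & send))) = {Reset, Load}
Reset ∈ Sat(EF (AG (full & send))) = {Reset, Load}, so the formula holds at Reset.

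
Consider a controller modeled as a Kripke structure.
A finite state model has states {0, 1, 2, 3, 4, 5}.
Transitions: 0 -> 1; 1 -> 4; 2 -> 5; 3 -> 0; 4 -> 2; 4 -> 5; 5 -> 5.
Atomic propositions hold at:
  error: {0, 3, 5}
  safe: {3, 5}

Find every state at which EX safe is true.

{2, 4, 5}

Sat(EX safe) = {s : some successor in {3, 5}} = {2, 4, 5}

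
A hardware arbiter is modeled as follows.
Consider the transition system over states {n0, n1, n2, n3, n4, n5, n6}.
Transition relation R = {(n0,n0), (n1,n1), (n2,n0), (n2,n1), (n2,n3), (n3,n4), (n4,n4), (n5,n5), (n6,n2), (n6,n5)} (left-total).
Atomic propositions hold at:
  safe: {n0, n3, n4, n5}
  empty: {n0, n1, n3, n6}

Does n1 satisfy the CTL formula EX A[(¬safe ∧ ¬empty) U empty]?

Sat(¬safe) = {n1, n2, n6}
Sat(¬empty) = {n2, n4, n5}
Sat(¬safe ∧ ¬empty) = {n2}
A[(¬safe ∧ ¬empty) U empty]: least fixpoint, start Z0 = Sat(empty) = {n0, n1, n3, n6}, add states in Sat(¬safe ∧ ¬empty) with every successor in Z. Z1 = {n0, n1, n2, n3, n6}; fixed.
Sat(A[(¬safe ∧ ¬empty) U empty]) = {n0, n1, n2, n3, n6}
Sat(EX A[(¬safe ∧ ¬empty) U empty]) = {s : some successor in {n0, n1, n2, n3, n6}} = {n0, n1, n2, n6}
n1 ∈ Sat(EX A[(¬safe ∧ ¬empty) U empty]) = {n0, n1, n2, n6}, so the formula holds at n1.

Yes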